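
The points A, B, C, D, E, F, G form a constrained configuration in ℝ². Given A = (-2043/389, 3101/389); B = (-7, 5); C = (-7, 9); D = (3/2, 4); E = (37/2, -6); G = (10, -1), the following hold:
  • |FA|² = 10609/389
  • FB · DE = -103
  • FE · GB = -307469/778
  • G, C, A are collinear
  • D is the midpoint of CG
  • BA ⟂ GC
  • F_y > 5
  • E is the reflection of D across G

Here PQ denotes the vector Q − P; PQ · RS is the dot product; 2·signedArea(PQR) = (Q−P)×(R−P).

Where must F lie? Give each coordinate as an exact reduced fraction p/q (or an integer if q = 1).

F = (-292/389, 2071/389)

1. F_x = -292/389  [FE · GB = -307469/778 ∩ FB · DE = -103]
2. F_y = 2071/389  [FE · GB = -307469/778 ∩ FB · DE = -103]
   → F = (-292/389, 2071/389)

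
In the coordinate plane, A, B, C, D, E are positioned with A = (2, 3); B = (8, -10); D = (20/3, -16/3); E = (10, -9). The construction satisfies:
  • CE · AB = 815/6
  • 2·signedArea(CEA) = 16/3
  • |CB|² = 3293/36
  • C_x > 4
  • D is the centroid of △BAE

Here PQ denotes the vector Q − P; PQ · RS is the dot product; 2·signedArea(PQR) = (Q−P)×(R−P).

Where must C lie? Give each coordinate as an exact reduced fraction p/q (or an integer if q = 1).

C = (13/3, -7/6)

1. C_x = 13/3  [CE · AB = 815/6 ∩ 2·signedArea(CEA) = 16/3]
2. C_y = -7/6  [CE · AB = 815/6 ∩ 2·signedArea(CEA) = 16/3]
   → C = (13/3, -7/6)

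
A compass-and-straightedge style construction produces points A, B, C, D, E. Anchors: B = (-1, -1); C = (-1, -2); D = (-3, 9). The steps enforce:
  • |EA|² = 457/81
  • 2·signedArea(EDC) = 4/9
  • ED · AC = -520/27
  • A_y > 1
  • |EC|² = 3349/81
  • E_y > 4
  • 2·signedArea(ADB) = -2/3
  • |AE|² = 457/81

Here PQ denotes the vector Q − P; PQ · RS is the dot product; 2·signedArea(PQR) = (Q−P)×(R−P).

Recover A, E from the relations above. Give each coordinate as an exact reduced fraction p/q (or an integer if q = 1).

1. E_x = -19/9  [line 11·x + 2·y + 131/9 = 0 ∩ |EC|² = 3349/81]
2. E_y = 13/3  [line 11·x + 2·y + 131/9 = 0 ∩ |EC|² = 3349/81]
   → E = (-19/9, 13/3)
3. A_x = -5/3  [2·signedArea(ADB) = -2/3 ∩ ED · AC = -520/27]
4. A_y = 2  [2·signedArea(ADB) = -2/3 ∩ ED · AC = -520/27]
   → A = (-5/3, 2)

A = (-5/3, 2)
E = (-19/9, 13/3)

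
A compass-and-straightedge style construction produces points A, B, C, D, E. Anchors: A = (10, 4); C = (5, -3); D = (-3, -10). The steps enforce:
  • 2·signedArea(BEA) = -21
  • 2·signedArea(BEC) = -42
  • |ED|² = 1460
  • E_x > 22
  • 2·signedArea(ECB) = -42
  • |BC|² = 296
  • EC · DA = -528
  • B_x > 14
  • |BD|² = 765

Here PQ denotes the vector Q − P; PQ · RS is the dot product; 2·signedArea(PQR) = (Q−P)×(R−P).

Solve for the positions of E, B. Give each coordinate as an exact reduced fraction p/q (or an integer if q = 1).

B = (15, 11)
E = (23, 18)

1. E_x = 23  [line -13·x + -14·y + 551 = 0 ∩ |ED|² = 1460]
2. E_y = 18  [line -13·x + -14·y + 551 = 0 ∩ |ED|² = 1460]
   → E = (23, 18)
3. B_x = 15  [2·signedArea(ECB) = -42 ∩ 2·signedArea(BEA) = -21]
4. B_y = 11  [2·signedArea(ECB) = -42 ∩ 2·signedArea(BEA) = -21]
   → B = (15, 11)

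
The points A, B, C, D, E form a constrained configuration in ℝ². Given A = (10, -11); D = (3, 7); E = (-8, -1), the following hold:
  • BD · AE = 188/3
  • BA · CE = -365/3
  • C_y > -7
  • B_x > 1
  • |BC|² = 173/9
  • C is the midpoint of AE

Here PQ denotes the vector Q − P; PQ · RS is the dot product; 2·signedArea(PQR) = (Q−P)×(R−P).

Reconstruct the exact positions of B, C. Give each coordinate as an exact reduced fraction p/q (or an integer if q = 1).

B = (5/3, -5/3)
C = (1, -6)

1. C_x = 1  [C is the midpoint of AE]
2. C_y = -6  [C is the midpoint of AE]
   → C = (1, -6)
3. B_x = 5/3  [line 9·x + -5·y + -70/3 = 0 ∩ |BC|² = 173/9]
4. B_y = -5/3  [line 9·x + -5·y + -70/3 = 0 ∩ |BC|² = 173/9]
   → B = (5/3, -5/3)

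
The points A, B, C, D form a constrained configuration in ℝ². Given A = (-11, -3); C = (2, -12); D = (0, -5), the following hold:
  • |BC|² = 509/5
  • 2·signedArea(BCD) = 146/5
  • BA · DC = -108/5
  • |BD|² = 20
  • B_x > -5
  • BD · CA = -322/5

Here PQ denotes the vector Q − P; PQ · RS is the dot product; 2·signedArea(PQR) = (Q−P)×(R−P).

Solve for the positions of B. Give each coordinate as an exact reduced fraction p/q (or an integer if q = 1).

B = (-22/5, -21/5)

1. B_x = -22/5  [BD · CA = -322/5 ∩ BA · DC = -108/5]
2. B_y = -21/5  [BD · CA = -322/5 ∩ BA · DC = -108/5]
   → B = (-22/5, -21/5)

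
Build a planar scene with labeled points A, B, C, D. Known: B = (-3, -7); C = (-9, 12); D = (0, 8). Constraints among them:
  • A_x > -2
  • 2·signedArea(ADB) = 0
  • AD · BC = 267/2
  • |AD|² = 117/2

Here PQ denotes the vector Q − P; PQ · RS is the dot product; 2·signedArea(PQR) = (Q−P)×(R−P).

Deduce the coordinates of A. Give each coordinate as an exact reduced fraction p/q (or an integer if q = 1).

A = (-3/2, 1/2)

1. A_x = -3/2  [2·signedArea(ADB) = 0 ∩ AD · BC = 267/2]
2. A_y = 1/2  [2·signedArea(ADB) = 0 ∩ AD · BC = 267/2]
   → A = (-3/2, 1/2)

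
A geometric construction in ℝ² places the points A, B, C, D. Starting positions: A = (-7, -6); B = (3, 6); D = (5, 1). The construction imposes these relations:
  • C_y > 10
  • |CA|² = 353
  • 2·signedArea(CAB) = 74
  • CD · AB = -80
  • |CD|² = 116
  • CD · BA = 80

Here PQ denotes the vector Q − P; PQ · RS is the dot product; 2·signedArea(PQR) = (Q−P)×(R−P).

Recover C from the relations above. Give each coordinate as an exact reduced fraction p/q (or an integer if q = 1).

1. C_x = 1  [CD · BA = 80 ∩ 2·signedArea(CAB) = 74]
2. C_y = 11  [CD · BA = 80 ∩ 2·signedArea(CAB) = 74]
   → C = (1, 11)

C = (1, 11)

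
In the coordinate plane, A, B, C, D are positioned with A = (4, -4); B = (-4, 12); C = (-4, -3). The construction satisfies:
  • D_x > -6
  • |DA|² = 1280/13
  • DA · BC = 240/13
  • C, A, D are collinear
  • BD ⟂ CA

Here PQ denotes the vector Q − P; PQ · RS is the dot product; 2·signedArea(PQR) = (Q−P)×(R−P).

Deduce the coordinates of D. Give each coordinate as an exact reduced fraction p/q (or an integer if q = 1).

D = (-76/13, -36/13)

1. D_x = -76/13  [C, A, D are collinear ∩ BD ⟂ CA]
2. D_y = -36/13  [C, A, D are collinear ∩ BD ⟂ CA]
   → D = (-76/13, -36/13)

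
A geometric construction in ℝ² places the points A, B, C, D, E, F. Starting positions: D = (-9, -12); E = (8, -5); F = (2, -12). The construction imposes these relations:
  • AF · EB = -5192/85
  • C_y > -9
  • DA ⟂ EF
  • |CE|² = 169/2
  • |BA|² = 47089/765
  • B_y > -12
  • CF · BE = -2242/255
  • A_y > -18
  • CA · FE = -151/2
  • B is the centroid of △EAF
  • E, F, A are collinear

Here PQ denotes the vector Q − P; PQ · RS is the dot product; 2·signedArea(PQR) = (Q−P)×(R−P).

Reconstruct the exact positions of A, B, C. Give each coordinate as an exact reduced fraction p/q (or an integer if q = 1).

1. A_x = -226/85  [E, F, A are collinear ∩ DA ⟂ EF]
2. A_y = -1482/85  [E, F, A are collinear ∩ DA ⟂ EF]
   → A = (-226/85, -1482/85)
3. B_x = 208/85  [B is the centroid of △EAF]
4. B_y = -2927/255  [B is the centroid of △EAF]
   → B = (208/85, -2927/255)
5. C_x = -1/2  [line -6·x + -7·y + -125/2 = 0 ∩ |CE|² = 169/2]
6. C_y = -17/2  [line -6·x + -7·y + -125/2 = 0 ∩ |CE|² = 169/2]
   → C = (-1/2, -17/2)

A = (-226/85, -1482/85)
B = (208/85, -2927/255)
C = (-1/2, -17/2)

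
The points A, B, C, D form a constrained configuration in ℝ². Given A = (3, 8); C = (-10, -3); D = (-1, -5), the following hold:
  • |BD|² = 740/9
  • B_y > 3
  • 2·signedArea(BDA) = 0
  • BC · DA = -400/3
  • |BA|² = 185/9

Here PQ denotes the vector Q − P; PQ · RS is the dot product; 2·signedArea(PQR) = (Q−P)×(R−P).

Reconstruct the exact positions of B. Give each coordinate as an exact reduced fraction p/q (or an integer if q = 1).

B = (5/3, 11/3)

1. B_x = 5/3  [2·signedArea(BDA) = 0 ∩ BC · DA = -400/3]
2. B_y = 11/3  [2·signedArea(BDA) = 0 ∩ BC · DA = -400/3]
   → B = (5/3, 11/3)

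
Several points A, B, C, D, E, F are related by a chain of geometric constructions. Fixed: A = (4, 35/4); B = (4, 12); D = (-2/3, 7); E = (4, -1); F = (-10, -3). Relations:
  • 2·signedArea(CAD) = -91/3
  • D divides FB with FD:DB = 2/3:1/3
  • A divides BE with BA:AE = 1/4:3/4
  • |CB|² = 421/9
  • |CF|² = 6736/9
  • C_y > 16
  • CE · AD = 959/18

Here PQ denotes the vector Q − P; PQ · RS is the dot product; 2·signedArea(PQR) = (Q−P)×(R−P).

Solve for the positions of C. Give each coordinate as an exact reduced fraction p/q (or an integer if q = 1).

C = (26/3, 17)

1. C_x = 26/3  [2·signedArea(CAD) = -91/3 ∩ CE · AD = 959/18]
2. C_y = 17  [2·signedArea(CAD) = -91/3 ∩ CE · AD = 959/18]
   → C = (26/3, 17)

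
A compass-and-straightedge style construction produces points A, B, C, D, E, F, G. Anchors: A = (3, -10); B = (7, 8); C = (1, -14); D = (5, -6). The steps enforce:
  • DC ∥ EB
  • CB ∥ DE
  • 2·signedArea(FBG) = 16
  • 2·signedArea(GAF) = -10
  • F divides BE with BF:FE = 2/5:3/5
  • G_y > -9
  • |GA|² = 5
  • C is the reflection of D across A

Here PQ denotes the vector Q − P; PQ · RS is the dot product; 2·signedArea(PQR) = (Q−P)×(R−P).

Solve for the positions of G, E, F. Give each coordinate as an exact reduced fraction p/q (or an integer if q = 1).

1. E_x = 11  [DC ∥ EB ∩ CB ∥ DE]
2. E_y = 16  [DC ∥ EB ∩ CB ∥ DE]
   → E = (11, 16)
3. F_x = 43/5  [F divides BE with BF:FE = 2/5:3/5]
4. F_y = 56/5  [F divides BE with BF:FE = 2/5:3/5]
   → F = (43/5, 56/5)
5. G_x = 4  [2·signedArea(GAF) = -10 ∩ 2·signedArea(FBG) = 16]
6. G_y = -8  [2·signedArea(GAF) = -10 ∩ 2·signedArea(FBG) = 16]
   → G = (4, -8)

E = (11, 16)
F = (43/5, 56/5)
G = (4, -8)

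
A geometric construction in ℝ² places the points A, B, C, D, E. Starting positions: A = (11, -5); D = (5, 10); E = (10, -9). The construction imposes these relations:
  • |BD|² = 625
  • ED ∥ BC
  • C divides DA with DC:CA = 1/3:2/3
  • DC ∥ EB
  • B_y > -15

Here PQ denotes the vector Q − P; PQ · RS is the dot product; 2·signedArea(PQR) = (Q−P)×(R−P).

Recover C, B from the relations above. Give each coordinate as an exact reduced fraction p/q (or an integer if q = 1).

1. C_x = 7  [C divides DA with DC:CA = 1/3:2/3]
2. C_y = 5  [C divides DA with DC:CA = 1/3:2/3]
   → C = (7, 5)
3. B_x = 12  [ED ∥ BC ∩ DC ∥ EB]
4. B_y = -14  [ED ∥ BC ∩ DC ∥ EB]
   → B = (12, -14)

B = (12, -14)
C = (7, 5)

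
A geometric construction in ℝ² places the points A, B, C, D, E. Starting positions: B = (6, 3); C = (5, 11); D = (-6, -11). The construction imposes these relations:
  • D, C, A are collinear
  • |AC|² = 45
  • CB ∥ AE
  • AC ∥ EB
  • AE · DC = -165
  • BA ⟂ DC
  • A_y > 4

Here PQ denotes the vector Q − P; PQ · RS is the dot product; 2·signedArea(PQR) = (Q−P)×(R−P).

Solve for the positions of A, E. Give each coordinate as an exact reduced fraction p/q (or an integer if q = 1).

A = (2, 5)
E = (3, -3)

1. A_x = 2  [D, C, A are collinear ∩ BA ⟂ DC]
2. A_y = 5  [D, C, A are collinear ∩ BA ⟂ DC]
   → A = (2, 5)
3. E_x = 3  [AC ∥ EB ∩ CB ∥ AE]
4. E_y = -3  [AC ∥ EB ∩ CB ∥ AE]
   → E = (3, -3)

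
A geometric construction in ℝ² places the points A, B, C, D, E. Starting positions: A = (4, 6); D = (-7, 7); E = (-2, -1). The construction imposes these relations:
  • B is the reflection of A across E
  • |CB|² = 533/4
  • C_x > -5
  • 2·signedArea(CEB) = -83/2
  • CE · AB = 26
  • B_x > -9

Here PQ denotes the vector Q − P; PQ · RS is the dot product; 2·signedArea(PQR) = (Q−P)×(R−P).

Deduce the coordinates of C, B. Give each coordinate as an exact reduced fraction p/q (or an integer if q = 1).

B = (-8, -8)
C = (-9/2, 3)

1. B_x = -8  [B is the reflection of A across E]
2. B_y = -8  [B is the reflection of A across E]
   → B = (-8, -8)
3. C_x = -9/2  [2·signedArea(CEB) = -83/2 ∩ CE · AB = 26]
4. C_y = 3  [2·signedArea(CEB) = -83/2 ∩ CE · AB = 26]
   → C = (-9/2, 3)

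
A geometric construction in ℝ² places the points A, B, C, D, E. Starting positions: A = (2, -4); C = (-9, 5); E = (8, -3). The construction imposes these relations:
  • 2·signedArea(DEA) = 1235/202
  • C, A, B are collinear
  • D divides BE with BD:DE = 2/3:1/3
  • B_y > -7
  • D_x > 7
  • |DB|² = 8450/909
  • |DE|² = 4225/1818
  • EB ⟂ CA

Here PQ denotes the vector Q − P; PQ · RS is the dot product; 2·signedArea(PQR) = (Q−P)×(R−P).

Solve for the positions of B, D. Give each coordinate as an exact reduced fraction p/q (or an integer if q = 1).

B = (1031/202, -1321/202)
D = (1421/202, -2533/606)

1. B_x = 1031/202  [C, A, B are collinear ∩ EB ⟂ CA]
2. B_y = -1321/202  [C, A, B are collinear ∩ EB ⟂ CA]
   → B = (1031/202, -1321/202)
3. D_x = 1421/202  [D divides BE with BD:DE = 2/3:1/3]
4. D_y = -2533/606  [D divides BE with BD:DE = 2/3:1/3]
   → D = (1421/202, -2533/606)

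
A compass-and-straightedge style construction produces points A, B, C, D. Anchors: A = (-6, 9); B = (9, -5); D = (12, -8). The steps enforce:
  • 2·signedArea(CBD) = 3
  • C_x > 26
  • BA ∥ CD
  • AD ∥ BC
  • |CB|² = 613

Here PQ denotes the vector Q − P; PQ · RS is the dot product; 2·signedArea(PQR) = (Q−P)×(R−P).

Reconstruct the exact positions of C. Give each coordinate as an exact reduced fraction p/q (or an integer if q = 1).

1. C_x = 27  [BA ∥ CD ∩ AD ∥ BC]
2. C_y = -22  [BA ∥ CD ∩ AD ∥ BC]
   → C = (27, -22)

C = (27, -22)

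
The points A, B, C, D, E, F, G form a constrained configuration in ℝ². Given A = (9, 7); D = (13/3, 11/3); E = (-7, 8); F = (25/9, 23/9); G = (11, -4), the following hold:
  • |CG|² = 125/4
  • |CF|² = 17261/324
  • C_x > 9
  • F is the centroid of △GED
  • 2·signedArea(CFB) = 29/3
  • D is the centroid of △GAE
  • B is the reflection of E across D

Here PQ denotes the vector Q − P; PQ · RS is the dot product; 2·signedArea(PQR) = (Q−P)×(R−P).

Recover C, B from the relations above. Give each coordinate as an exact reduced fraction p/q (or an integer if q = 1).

B = (47/3, -2/3)
C = (10, 3/2)

1. B_x = 47/3  [B is the reflection of E across D]
2. B_y = -2/3  [B is the reflection of E across D]
   → B = (47/3, -2/3)
3. C_x = 10  [line 29/9·x + 116/9·y + -464/9 = 0 ∩ |CF|² = 17261/324]
4. C_y = 3/2  [line 29/9·x + 116/9·y + -464/9 = 0 ∩ |CF|² = 17261/324]
   → C = (10, 3/2)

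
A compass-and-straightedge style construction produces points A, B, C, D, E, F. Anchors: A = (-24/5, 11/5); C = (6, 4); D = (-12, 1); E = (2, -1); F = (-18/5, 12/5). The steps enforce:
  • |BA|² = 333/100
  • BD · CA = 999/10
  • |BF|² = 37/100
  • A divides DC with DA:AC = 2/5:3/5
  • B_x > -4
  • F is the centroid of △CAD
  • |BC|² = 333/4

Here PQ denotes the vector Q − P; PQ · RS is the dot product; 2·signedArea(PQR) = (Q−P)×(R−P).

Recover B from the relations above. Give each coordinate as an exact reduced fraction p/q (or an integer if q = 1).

1. B_x = -3  [line 54/5·x + 9/5·y + 279/10 = 0 ∩ |BF|² = 37/100]
2. B_y = 5/2  [line 54/5·x + 9/5·y + 279/10 = 0 ∩ |BF|² = 37/100]
   → B = (-3, 5/2)

B = (-3, 5/2)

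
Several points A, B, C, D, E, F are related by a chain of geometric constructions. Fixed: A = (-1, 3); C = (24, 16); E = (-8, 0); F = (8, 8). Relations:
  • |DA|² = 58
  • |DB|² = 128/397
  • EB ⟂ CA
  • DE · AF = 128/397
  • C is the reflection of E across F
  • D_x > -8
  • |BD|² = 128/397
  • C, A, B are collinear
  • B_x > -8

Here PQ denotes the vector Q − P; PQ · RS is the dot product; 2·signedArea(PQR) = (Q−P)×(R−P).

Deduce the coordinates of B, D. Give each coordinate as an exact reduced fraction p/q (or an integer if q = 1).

B = (-3072/397, -200/397)
D = (-2968/397, -400/397)

1. B_x = -3072/397  [C, A, B are collinear ∩ EB ⟂ CA]
2. B_y = -200/397  [C, A, B are collinear ∩ EB ⟂ CA]
   → B = (-3072/397, -200/397)
3. D_x = -2968/397  [line -9·x + -5·y + -28712/397 = 0 ∩ |DB|² = 128/397]
4. D_y = -400/397  [line -9·x + -5·y + -28712/397 = 0 ∩ |DB|² = 128/397]
   → D = (-2968/397, -400/397)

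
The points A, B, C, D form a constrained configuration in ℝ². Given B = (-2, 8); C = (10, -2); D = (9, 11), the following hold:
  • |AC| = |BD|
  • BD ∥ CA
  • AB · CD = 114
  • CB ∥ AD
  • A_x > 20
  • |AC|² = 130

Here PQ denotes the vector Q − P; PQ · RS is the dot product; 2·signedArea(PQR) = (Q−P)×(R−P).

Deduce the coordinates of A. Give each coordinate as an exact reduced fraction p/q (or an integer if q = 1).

1. A_x = 21  [CB ∥ AD ∩ BD ∥ CA]
2. A_y = 1  [CB ∥ AD ∩ BD ∥ CA]
   → A = (21, 1)

A = (21, 1)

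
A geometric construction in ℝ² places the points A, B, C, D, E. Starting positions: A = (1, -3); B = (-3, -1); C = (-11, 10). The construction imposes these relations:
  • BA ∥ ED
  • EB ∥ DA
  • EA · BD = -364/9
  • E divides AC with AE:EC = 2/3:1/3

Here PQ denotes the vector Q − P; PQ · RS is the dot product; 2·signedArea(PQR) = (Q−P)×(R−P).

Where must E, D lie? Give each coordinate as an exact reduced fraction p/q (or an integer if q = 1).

1. E_x = -7  [E divides AC with AE:EC = 2/3:1/3]
2. E_y = 17/3  [E divides AC with AE:EC = 2/3:1/3]
   → E = (-7, 17/3)
3. D_x = -3  [EB ∥ DA ∩ BA ∥ ED]
4. D_y = 11/3  [EB ∥ DA ∩ BA ∥ ED]
   → D = (-3, 11/3)

D = (-3, 11/3)
E = (-7, 17/3)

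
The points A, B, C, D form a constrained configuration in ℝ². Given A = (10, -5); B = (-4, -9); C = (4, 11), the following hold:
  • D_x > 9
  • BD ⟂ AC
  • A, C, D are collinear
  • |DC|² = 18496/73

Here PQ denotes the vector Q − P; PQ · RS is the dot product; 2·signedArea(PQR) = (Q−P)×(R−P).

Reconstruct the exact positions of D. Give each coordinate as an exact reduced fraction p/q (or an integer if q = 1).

D = (700/73, -285/73)

1. D_x = 700/73  [A, C, D are collinear ∩ BD ⟂ AC]
2. D_y = -285/73  [A, C, D are collinear ∩ BD ⟂ AC]
   → D = (700/73, -285/73)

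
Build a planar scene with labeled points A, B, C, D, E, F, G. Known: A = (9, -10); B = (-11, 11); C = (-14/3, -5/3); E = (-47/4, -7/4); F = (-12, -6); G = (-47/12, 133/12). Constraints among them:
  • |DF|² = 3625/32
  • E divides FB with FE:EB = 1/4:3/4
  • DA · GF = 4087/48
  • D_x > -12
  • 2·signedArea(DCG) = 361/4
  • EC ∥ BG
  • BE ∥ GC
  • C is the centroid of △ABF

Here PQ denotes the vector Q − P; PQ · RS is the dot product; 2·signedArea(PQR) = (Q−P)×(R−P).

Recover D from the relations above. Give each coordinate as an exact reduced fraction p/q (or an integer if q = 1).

D = (-91/8, 37/8)

1. D_x = -91/8  [2·signedArea(DCG) = 361/4 ∩ DA · GF = 4087/48]
2. D_y = 37/8  [2·signedArea(DCG) = 361/4 ∩ DA · GF = 4087/48]
   → D = (-91/8, 37/8)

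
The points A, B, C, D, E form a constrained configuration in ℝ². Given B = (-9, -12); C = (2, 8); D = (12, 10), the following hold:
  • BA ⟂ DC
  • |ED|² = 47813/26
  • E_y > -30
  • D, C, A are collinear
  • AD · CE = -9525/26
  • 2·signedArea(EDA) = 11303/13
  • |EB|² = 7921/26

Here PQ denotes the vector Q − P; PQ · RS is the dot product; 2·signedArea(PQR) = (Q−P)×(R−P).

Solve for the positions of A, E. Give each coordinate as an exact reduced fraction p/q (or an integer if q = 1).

A = (-323/26, 133/26)
E = (-145/26, -757/26)

1. A_x = -323/26  [D, C, A are collinear ∩ BA ⟂ DC]
2. A_y = 133/26  [D, C, A are collinear ∩ BA ⟂ DC]
   → A = (-323/26, 133/26)
3. E_x = -145/26  [2·signedArea(EDA) = 11303/13 ∩ AD · CE = -9525/26]
4. E_y = -757/26  [2·signedArea(EDA) = 11303/13 ∩ AD · CE = -9525/26]
   → E = (-145/26, -757/26)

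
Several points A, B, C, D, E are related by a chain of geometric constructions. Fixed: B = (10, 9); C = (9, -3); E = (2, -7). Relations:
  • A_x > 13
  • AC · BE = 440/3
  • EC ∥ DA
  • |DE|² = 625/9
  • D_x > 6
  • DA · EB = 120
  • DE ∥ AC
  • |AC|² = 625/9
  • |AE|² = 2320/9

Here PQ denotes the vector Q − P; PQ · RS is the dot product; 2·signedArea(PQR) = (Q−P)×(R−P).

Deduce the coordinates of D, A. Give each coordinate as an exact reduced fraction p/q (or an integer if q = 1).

A = (14, 11/3)
D = (7, -1/3)

1. A_x = 14  [line 8·x + 16·y + -512/3 = 0 ∩ |AC|² = 625/9]
2. A_y = 11/3  [line 8·x + 16·y + -512/3 = 0 ∩ |AC|² = 625/9]
   → A = (14, 11/3)
3. D_x = 7  [DA · EB = 120 ∩ DE ∥ AC]
4. D_y = -1/3  [DA · EB = 120 ∩ DE ∥ AC]
   → D = (7, -1/3)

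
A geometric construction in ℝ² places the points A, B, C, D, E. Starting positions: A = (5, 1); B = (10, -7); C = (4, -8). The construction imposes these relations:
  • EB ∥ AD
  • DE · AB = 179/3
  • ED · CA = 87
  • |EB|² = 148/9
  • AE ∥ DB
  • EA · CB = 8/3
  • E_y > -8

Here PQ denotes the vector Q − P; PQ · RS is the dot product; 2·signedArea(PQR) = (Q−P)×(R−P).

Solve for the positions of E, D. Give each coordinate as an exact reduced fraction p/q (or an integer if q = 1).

1. E_x = 6  [line -6·x + -1·y + 85/3 = 0 ∩ |EB|² = 148/9]
2. E_y = -23/3  [line -6·x + -1·y + 85/3 = 0 ∩ |EB|² = 148/9]
   → E = (6, -23/3)
3. D_x = 9  [AE ∥ DB ∩ EB ∥ AD]
4. D_y = 5/3  [AE ∥ DB ∩ EB ∥ AD]
   → D = (9, 5/3)

D = (9, 5/3)
E = (6, -23/3)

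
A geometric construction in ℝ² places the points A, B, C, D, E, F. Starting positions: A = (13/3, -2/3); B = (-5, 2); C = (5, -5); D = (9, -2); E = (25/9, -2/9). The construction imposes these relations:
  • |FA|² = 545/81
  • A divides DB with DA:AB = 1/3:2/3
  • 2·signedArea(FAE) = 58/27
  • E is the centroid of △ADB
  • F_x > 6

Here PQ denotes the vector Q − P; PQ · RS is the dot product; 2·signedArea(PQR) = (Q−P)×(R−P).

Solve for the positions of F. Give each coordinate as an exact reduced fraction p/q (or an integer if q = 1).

F = (55/9, -23/9)

1. F_x = 55/9  [line -4/9·x + -14/9·y + -34/27 = 0 ∩ |FA|² = 545/81]
2. F_y = -23/9  [line -4/9·x + -14/9·y + -34/27 = 0 ∩ |FA|² = 545/81]
   → F = (55/9, -23/9)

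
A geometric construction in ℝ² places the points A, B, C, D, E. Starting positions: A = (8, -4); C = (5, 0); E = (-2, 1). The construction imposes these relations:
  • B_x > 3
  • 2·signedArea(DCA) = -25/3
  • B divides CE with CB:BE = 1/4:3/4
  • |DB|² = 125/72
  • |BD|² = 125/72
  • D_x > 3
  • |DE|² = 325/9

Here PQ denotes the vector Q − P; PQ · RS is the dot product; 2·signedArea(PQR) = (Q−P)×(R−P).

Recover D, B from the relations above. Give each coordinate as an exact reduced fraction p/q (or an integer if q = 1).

B = (13/4, 1/4)
D = (11/3, -1)

1. D_x = 11/3  [line 4·x + 3·y + -35/3 = 0 ∩ |DE|² = 325/9]
2. D_y = -1  [line 4·x + 3·y + -35/3 = 0 ∩ |DE|² = 325/9]
   → D = (11/3, -1)
3. B_x = 13/4  [B divides CE with CB:BE = 1/4:3/4]
4. B_y = 1/4  [B divides CE with CB:BE = 1/4:3/4]
   → B = (13/4, 1/4)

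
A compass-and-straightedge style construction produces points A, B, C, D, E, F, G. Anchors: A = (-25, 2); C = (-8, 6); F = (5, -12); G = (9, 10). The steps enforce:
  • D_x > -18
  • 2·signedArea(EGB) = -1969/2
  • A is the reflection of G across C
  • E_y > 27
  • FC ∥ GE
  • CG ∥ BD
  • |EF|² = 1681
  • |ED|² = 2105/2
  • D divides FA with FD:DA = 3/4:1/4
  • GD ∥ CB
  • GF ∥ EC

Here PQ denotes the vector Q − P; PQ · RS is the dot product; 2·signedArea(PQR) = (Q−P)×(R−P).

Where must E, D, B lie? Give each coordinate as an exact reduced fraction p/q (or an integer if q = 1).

B = (-69/2, -11/2)
D = (-35/2, -3/2)
E = (-4, 28)

1. E_x = -4  [GF ∥ EC ∩ FC ∥ GE]
2. E_y = 28  [GF ∥ EC ∩ FC ∥ GE]
   → E = (-4, 28)
3. D_x = -35/2  [D divides FA with FD:DA = 3/4:1/4]
4. D_y = -3/2  [D divides FA with FD:DA = 3/4:1/4]
   → D = (-35/2, -3/2)
5. B_x = -69/2  [CG ∥ BD ∩ GD ∥ CB]
6. B_y = -11/2  [CG ∥ BD ∩ GD ∥ CB]
   → B = (-69/2, -11/2)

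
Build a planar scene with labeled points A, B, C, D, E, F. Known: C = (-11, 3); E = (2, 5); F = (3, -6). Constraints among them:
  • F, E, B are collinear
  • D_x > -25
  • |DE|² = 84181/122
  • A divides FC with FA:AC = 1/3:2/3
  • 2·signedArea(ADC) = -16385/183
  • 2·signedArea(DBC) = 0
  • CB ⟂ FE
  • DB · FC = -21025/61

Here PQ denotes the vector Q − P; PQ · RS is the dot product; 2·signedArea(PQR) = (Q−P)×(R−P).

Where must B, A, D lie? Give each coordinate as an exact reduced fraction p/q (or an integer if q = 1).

1. B_x = 253/122  [F, E, B are collinear ∩ CB ⟂ FE]
2. B_y = 511/122  [F, E, B are collinear ∩ CB ⟂ FE]
   → B = (253/122, 511/122)
3. A_x = -5/3  [A divides FC with FA:AC = 1/3:2/3]
4. A_y = -3  [A divides FC with FA:AC = 1/3:2/3]
   → A = (-5/3, -3)
5. D_x = -2937/122  [2·signedArea(DBC) = 0 ∩ 2·signedArea(ADC) = -16385/183]
6. D_y = 221/122  [2·signedArea(DBC) = 0 ∩ 2·signedArea(ADC) = -16385/183]
   → D = (-2937/122, 221/122)

A = (-5/3, -3)
B = (253/122, 511/122)
D = (-2937/122, 221/122)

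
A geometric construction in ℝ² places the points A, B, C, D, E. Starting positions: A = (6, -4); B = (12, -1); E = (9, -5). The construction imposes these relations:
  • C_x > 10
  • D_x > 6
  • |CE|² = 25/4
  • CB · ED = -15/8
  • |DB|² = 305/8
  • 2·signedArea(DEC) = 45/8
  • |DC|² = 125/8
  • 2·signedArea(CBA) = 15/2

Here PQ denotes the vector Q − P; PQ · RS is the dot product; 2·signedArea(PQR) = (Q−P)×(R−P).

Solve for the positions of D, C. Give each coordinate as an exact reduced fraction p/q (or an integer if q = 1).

1. C_x = 21/2  [line 3·x + -6·y + -99/2 = 0 ∩ |CE|² = 25/4]
2. C_y = -3  [line 3·x + -6·y + -99/2 = 0 ∩ |CE|² = 25/4]
   → C = (21/2, -3)
3. D_x = 27/4  [2·signedArea(DEC) = 45/8 ∩ CB · ED = -15/8]
4. D_y = -17/4  [2·signedArea(DEC) = 45/8 ∩ CB · ED = -15/8]
   → D = (27/4, -17/4)

C = (21/2, -3)
D = (27/4, -17/4)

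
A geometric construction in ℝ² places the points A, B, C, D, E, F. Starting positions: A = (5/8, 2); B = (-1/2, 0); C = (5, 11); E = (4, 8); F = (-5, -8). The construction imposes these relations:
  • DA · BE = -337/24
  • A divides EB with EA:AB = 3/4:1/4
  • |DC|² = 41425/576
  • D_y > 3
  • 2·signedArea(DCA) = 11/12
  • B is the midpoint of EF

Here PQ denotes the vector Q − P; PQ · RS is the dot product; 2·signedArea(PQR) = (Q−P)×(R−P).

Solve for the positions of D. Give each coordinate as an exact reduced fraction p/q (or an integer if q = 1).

D = (11/8, 10/3)

1. D_x = 11/8  [2·signedArea(DCA) = 11/12 ∩ DA · BE = -337/24]
2. D_y = 10/3  [2·signedArea(DCA) = 11/12 ∩ DA · BE = -337/24]
   → D = (11/8, 10/3)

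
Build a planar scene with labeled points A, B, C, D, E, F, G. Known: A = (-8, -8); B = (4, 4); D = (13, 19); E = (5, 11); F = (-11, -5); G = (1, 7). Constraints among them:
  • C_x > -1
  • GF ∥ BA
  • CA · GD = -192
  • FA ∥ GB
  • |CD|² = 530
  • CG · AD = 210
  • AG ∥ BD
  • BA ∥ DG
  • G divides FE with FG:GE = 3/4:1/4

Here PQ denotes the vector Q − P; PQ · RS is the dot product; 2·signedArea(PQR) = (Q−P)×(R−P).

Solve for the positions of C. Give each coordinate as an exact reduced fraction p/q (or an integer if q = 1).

1. C_x = 0  [CA · GD = -192 ∩ CG · AD = 210]
2. C_y = 0  [CA · GD = -192 ∩ CG · AD = 210]
   → C = (0, 0)

C = (0, 0)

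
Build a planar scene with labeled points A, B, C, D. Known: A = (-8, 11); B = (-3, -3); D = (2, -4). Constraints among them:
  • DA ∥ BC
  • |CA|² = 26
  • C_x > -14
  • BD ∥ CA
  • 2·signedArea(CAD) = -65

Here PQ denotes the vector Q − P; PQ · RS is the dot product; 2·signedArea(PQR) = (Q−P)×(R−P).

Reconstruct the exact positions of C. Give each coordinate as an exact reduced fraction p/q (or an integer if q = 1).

1. C_x = -13  [BD ∥ CA ∩ DA ∥ BC]
2. C_y = 12  [BD ∥ CA ∩ DA ∥ BC]
   → C = (-13, 12)

C = (-13, 12)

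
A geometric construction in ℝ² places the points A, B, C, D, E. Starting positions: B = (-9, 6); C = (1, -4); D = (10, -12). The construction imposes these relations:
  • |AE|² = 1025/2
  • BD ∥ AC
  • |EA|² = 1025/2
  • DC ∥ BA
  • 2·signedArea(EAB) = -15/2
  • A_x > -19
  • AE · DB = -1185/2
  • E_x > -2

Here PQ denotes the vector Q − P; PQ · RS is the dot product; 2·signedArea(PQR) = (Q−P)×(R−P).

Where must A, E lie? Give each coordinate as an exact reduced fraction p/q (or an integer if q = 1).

A = (-18, 14)
E = (-3/2, -3/2)

1. A_x = -18  [BD ∥ AC ∩ DC ∥ BA]
2. A_y = 14  [BD ∥ AC ∩ DC ∥ BA]
   → A = (-18, 14)
3. E_x = -3/2  [2·signedArea(EAB) = -15/2 ∩ AE · DB = -1185/2]
4. E_y = -3/2  [2·signedArea(EAB) = -15/2 ∩ AE · DB = -1185/2]
   → E = (-3/2, -3/2)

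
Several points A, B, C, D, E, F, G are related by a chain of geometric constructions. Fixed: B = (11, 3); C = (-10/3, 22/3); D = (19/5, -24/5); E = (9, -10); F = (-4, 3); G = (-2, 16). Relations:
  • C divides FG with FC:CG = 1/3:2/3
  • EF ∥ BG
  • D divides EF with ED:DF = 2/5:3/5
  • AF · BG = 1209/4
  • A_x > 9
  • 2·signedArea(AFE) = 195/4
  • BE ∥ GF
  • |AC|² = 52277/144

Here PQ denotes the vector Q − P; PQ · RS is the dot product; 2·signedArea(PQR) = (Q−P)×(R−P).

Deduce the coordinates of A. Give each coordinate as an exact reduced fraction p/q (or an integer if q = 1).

A = (19/2, -27/4)

1. A_x = 19/2  [2·signedArea(AFE) = 195/4 ∩ AF · BG = 1209/4]
2. A_y = -27/4  [2·signedArea(AFE) = 195/4 ∩ AF · BG = 1209/4]
   → A = (19/2, -27/4)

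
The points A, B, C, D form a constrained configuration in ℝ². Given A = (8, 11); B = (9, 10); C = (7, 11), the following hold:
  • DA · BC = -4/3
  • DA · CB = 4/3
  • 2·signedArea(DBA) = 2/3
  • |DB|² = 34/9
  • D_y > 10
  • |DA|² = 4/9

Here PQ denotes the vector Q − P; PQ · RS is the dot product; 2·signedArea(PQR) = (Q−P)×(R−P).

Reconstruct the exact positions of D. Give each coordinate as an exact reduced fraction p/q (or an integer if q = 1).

1. D_x = 22/3  [2·signedArea(DBA) = 2/3 ∩ DA · BC = -4/3]
2. D_y = 11  [2·signedArea(DBA) = 2/3 ∩ DA · BC = -4/3]
   → D = (22/3, 11)

D = (22/3, 11)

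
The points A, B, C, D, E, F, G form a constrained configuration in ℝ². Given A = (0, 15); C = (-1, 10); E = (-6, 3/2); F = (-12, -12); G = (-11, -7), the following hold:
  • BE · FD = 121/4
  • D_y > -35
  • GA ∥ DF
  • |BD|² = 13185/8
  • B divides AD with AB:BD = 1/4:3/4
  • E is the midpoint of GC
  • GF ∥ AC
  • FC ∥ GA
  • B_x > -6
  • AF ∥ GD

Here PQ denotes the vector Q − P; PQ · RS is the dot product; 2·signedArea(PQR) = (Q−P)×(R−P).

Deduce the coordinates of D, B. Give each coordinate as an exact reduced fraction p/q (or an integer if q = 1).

1. D_x = -23  [GA ∥ DF ∩ AF ∥ GD]
2. D_y = -34  [GA ∥ DF ∩ AF ∥ GD]
   → D = (-23, -34)
3. B_x = -23/4  [B divides AD with AB:BD = 1/4:3/4]
4. B_y = 11/4  [B divides AD with AB:BD = 1/4:3/4]
   → B = (-23/4, 11/4)

B = (-23/4, 11/4)
D = (-23, -34)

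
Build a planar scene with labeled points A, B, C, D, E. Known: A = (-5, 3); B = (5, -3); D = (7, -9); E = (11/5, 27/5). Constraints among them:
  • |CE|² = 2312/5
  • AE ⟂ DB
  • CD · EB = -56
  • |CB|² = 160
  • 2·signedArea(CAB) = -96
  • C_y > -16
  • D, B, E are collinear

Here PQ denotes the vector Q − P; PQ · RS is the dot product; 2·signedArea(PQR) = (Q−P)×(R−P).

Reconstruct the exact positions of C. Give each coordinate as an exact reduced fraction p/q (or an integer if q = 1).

C = (9, -15)

1. C_x = 9  [CD · EB = -56 ∩ 2·signedArea(CAB) = -96]
2. C_y = -15  [CD · EB = -56 ∩ 2·signedArea(CAB) = -96]
   → C = (9, -15)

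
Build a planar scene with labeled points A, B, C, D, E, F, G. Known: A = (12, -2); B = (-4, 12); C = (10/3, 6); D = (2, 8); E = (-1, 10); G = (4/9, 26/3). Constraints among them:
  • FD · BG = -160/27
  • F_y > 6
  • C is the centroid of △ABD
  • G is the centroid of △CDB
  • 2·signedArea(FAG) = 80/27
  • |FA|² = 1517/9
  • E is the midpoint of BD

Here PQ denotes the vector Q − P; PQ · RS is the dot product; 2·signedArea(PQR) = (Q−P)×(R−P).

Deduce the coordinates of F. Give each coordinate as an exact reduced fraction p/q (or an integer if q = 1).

1. F_x = 7/3  [FD · BG = -160/27 ∩ 2·signedArea(FAG) = 80/27]
2. F_y = 20/3  [FD · BG = -160/27 ∩ 2·signedArea(FAG) = 80/27]
   → F = (7/3, 20/3)

F = (7/3, 20/3)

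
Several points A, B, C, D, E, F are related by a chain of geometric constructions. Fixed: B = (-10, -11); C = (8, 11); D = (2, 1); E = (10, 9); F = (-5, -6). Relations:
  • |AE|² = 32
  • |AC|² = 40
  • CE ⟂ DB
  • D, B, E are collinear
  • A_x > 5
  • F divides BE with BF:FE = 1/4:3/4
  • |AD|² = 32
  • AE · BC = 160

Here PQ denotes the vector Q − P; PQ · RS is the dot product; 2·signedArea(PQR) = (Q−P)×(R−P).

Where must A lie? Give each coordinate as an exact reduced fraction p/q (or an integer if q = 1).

1. A_x = 6  [line -18·x + -22·y + 218 = 0 ∩ |AC|² = 40]
2. A_y = 5  [line -18·x + -22·y + 218 = 0 ∩ |AC|² = 40]
   → A = (6, 5)

A = (6, 5)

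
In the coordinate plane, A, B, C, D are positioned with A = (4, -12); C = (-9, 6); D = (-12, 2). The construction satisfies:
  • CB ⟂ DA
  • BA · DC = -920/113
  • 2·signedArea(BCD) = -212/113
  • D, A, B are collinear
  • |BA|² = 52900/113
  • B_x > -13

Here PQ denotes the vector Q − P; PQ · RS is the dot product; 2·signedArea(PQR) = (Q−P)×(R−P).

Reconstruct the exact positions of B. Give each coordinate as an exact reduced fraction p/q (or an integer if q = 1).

1. B_x = -1388/113  [D, A, B are collinear ∩ CB ⟂ DA]
2. B_y = 254/113  [D, A, B are collinear ∩ CB ⟂ DA]
   → B = (-1388/113, 254/113)

B = (-1388/113, 254/113)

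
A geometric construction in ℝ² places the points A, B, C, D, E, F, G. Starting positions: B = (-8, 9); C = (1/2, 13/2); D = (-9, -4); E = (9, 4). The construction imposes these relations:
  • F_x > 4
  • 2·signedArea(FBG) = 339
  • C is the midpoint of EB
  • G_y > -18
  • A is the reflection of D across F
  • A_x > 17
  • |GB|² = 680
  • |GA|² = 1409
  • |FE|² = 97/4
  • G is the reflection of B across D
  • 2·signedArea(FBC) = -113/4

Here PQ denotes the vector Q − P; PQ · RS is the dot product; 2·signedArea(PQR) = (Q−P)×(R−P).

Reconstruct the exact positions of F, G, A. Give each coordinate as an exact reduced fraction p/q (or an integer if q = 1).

1. G_x = -10  [G is the reflection of B across D]
2. G_y = -17  [G is the reflection of B across D]
   → G = (-10, -17)
3. F_x = 9/2  [2·signedArea(FBC) = -113/4 ∩ 2·signedArea(FBG) = 339]
4. F_y = 2  [2·signedArea(FBC) = -113/4 ∩ 2·signedArea(FBG) = 339]
   → F = (9/2, 2)
5. A_x = 18  [A is the reflection of D across F]
6. A_y = 8  [A is the reflection of D across F]
   → A = (18, 8)

A = (18, 8)
F = (9/2, 2)
G = (-10, -17)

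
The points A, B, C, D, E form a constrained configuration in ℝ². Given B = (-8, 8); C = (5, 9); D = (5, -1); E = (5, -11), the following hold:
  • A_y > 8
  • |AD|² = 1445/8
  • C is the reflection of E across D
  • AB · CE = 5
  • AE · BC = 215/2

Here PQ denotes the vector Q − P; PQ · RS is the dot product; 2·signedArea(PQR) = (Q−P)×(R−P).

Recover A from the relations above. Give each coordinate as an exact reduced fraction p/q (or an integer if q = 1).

A = (-19/4, 33/4)

1. A_x = -19/4  [AB · CE = 5 ∩ AE · BC = 215/2]
2. A_y = 33/4  [AB · CE = 5 ∩ AE · BC = 215/2]
   → A = (-19/4, 33/4)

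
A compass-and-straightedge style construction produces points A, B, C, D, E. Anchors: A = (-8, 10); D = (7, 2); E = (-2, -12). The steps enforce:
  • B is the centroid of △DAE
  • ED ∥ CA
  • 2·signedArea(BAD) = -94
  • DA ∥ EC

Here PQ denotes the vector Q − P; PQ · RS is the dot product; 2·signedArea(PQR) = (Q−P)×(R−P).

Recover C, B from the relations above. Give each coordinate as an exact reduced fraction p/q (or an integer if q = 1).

1. C_x = -17  [ED ∥ CA ∩ DA ∥ EC]
2. C_y = -4  [ED ∥ CA ∩ DA ∥ EC]
   → C = (-17, -4)
3. B_x = -1  [B is the centroid of △DAE]
4. B_y = 0  [B is the centroid of △DAE]
   → B = (-1, 0)

B = (-1, 0)
C = (-17, -4)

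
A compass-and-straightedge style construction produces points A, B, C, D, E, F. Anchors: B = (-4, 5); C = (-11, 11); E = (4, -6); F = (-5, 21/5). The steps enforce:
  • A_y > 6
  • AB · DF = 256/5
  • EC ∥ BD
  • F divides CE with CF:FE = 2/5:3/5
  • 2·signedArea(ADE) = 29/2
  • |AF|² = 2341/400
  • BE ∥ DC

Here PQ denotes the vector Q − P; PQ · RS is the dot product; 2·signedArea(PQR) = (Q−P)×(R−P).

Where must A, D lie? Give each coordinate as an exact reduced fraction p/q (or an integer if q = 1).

1. D_x = -19  [BE ∥ DC ∩ EC ∥ BD]
2. D_y = 22  [BE ∥ DC ∩ EC ∥ BD]
   → D = (-19, 22)
3. A_x = -23/4  [2·signedArea(ADE) = 29/2 ∩ AB · DF = 256/5]
4. A_y = 13/2  [2·signedArea(ADE) = 29/2 ∩ AB · DF = 256/5]
   → A = (-23/4, 13/2)

A = (-23/4, 13/2)
D = (-19, 22)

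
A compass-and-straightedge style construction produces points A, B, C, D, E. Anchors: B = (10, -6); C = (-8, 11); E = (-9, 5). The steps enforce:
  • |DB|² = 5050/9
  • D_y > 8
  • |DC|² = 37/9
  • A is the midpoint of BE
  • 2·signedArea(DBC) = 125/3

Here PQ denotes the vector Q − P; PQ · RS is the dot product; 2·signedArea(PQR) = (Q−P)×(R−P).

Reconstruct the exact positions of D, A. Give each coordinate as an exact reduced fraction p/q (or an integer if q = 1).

A = (1/2, -1/2)
D = (-25/3, 9)

1. D_x = -25/3  [line -17·x + -18·y + 61/3 = 0 ∩ |DB|² = 5050/9]
2. D_y = 9  [line -17·x + -18·y + 61/3 = 0 ∩ |DB|² = 5050/9]
   → D = (-25/3, 9)
3. A_x = 1/2  [A is the midpoint of BE]
4. A_y = -1/2  [A is the midpoint of BE]
   → A = (1/2, -1/2)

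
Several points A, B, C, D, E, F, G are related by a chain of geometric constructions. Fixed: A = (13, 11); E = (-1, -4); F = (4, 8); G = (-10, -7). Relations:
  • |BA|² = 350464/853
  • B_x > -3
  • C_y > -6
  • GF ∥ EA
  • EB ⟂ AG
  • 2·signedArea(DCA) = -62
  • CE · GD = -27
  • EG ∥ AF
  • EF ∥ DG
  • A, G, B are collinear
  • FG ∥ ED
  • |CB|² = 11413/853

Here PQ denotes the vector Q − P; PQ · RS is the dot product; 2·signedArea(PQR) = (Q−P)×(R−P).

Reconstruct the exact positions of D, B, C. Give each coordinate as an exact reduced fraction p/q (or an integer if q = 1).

B = (-2527/853, -1273/853)
C = (-4, -5)
D = (-15, -19)

1. D_x = -15  [EF ∥ DG ∩ FG ∥ ED]
2. D_y = -19  [EF ∥ DG ∩ FG ∥ ED]
   → D = (-15, -19)
3. B_x = -2527/853  [A, G, B are collinear ∩ EB ⟂ AG]
4. B_y = -1273/853  [A, G, B are collinear ∩ EB ⟂ AG]
   → B = (-2527/853, -1273/853)
5. C_x = -4  [CE · GD = -27 ∩ 2·signedArea(DCA) = -62]
6. C_y = -5  [CE · GD = -27 ∩ 2·signedArea(DCA) = -62]
   → C = (-4, -5)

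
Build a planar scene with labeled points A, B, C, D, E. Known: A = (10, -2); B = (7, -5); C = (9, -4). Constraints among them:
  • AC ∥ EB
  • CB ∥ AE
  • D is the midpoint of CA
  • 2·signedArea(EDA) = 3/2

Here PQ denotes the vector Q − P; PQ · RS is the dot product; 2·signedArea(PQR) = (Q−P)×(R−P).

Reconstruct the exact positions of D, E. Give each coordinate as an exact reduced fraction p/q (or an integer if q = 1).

1. D_x = 19/2  [D is the midpoint of CA]
2. D_y = -3  [D is the midpoint of CA]
   → D = (19/2, -3)
3. E_x = 8  [AC ∥ EB ∩ CB ∥ AE]
4. E_y = -3  [AC ∥ EB ∩ CB ∥ AE]
   → E = (8, -3)

D = (19/2, -3)
E = (8, -3)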